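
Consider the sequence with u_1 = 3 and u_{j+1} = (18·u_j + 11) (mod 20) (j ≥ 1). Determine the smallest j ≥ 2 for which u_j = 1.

u_1 = 3, u_2 = 5, u_3 = 1, u_4 = 9, u_5 = 13, u_6 = 5.
Since u_6 = u_2 = 5, the sequence is eventually periodic: after a pre-period of length 1 it cycles with period 4.
The value 1 first appears (with j ≥ 2) at u_3.

3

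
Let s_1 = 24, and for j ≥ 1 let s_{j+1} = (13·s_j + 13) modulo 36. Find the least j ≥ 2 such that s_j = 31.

Computing terms: s_1 = 24,  s_2 = 1,  s_3 = 26,  s_4 = 27,  s_5 = 4,  s_6 = 29,  s_7 = 30,  s_8 = 7,  s_9 = 32,  s_{10} = 33,  s_{11} = 10,  s_{12} = 35,  s_{13} = 0,  s_{14} = 13,  s_{15} = 2,  s_{16} = 3,  s_{17} = 16,  s_{18} = 5,  s_{19} = 6,  s_{20} = 19,  s_{21} = 8,  s_{22} = 9,  s_{23} = 22,  s_{24} = 11,  s_{25} = 12,  s_{26} = 25,  s_{27} = 14,  s_{28} = 15,  s_{29} = 28,  s_{30} = 17,  s_{31} = 18,  s_{32} = 31,  s_{33} = 20,  s_{34} = 21,  s_{35} = 34,  s_{36} = 23,  s_{37} = 24.
Since s_{37} = s_1 = 24, the sequence is periodic with period 36.
The value 31 first appears (with j ≥ 2) at s_{32}.

32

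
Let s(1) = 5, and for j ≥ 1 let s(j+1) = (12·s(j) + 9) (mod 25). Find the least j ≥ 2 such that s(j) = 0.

s(1) = 5; s(2) = 19; s(3) = 12; s(4) = 3; s(5) = 20; s(6) = 24; s(7) = 22; s(8) = 23; s(9) = 10; s(10) = 4; s(11) = 7; s(12) = 18; s(13) = 0; s(14) = 9; s(15) = 17; s(16) = 13; s(17) = 15; s(18) = 14; s(19) = 2; s(20) = 8; s(21) = 5.
The sequence repeats with period 20.
The value 0 first appears (with j ≥ 2) at s(13).

13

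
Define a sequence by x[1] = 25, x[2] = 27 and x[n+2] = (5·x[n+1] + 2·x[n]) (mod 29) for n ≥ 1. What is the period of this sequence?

Listing terms: x[1] = 25; x[2] = 27; x[3] = 11; x[4] = 22; x[5] = 16; x[6] = 8; x[7] = 14; x[8] = 28; x[9] = 23; x[10] = 26; x[11] = 2; x[12] = 4; x[13] = 24; x[14] = 12; x[15] = 21; x[16] = 13; x[17] = 20; x[18] = 10; x[19] = 3; x[20] = 6; x[21] = 7; x[22] = 18; x[23] = 17; x[24] = 5; x[25] = 1; x[26] = 15; x[27] = 19; x[28] = 9; x[29] = 25; x[30] = 27.
The sequence repeats with period 28.

28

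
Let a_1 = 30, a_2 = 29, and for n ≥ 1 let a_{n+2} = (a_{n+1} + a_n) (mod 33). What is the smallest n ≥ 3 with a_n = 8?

Listing terms: a_1 = 30, a_2 = 29, a_3 = 26, a_4 = 22, a_5 = 15, a_6 = 4, a_7 = 19, a_8 = 23, a_9 = 9, a_{10} = 32, a_{11} = 8, a_{12} = 7, a_{13} = 15, a_{14} = 22, a_{15} = 4, a_{16} = 26, a_{17} = 30, a_{18} = 23, a_{19} = 20, a_{20} = 10, a_{21} = 30, a_{22} = 7, a_{23} = 4, a_{24} = 11, a_{25} = 15, a_{26} = 26, a_{27} = 8, a_{28} = 1, a_{29} = 9, a_{30} = 10, a_{31} = 19, a_{32} = 29, a_{33} = 15, a_{34} = 11, a_{35} = 26, a_{36} = 4, a_{37} = 30, a_{38} = 1, a_{39} = 31, a_{40} = 32, a_{41} = 30, a_{42} = 29.
Since (a_{41}, a_{42}) = (a_1, a_2) = (30, 29) (two consecutive terms determine the rest), the sequence is periodic with period 40.
The value 8 first appears (with n ≥ 3) at a_{11}.

11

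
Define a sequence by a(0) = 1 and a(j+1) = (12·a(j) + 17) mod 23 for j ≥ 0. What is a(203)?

15

a(0) = 1; a(1) = 6; a(2) = 20; a(3) = 4; a(4) = 19; a(5) = 15; a(6) = 13; a(7) = 12; a(8) = 0; a(9) = 17; a(10) = 14; a(11) = 1.
Since a(11) = a(0) = 1, the sequence is periodic with period 11.
(203 - 0) mod 11 = 5, so a(203) = a(5) = 15.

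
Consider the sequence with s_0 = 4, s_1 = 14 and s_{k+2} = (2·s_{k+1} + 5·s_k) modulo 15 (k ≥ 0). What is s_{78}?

13

We have s_0 = 4, s_1 = 14, s_2 = 3, s_3 = 1, s_4 = 2, s_5 = 9, s_6 = 13, s_7 = 11, s_8 = 12, s_9 = 4, s_{10} = 8, s_{11} = 6, s_{12} = 7, s_{13} = 14, s_{14} = 3.
Since (s_{13}, s_{14}) = (s_1, s_2) = (14, 3) (two consecutive terms determine the rest), the sequence is eventually periodic: after a pre-period of length 1 it cycles with period 12.
For k ≥ 1, s_k depends only on (k - 1) mod 12. (78 - 1) mod 12 = 5, so s_{78} = s_6 = 13.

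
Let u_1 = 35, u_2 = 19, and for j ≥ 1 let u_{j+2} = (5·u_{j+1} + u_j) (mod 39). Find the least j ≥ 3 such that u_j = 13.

u_1 = 35, u_2 = 19, u_3 = 13, u_4 = 6, u_5 = 4, u_6 = 26, u_7 = 17, u_8 = 33, u_9 = 26, u_{10} = 7, u_{11} = 22, u_{12} = 0, u_{13} = 22, u_{14} = 32, u_{15} = 26, u_{16} = 6, u_{17} = 17, u_{18} = 13, u_{19} = 4, u_{20} = 33, u_{21} = 13, u_{22} = 20, u_{23} = 35, u_{24} = 0, u_{25} = 35, u_{26} = 19.
Since (u_{25}, u_{26}) = (u_1, u_2) = (35, 19) (two consecutive terms determine the rest), the sequence is periodic with period 24.
The value 13 first appears (with j ≥ 3) at u_3.

3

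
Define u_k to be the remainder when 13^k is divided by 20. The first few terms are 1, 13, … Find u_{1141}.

13

Listing terms: u_0 = 1; u_1 = 13; u_2 = 9; u_3 = 17; u_4 = 1.
The sequence repeats with period 4.
(1141 - 0) mod 4 = 1, so u_{1141} = u_1 = 13.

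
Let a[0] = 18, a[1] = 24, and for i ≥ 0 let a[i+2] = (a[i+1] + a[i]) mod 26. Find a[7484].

10

We have a[0] = 18; a[1] = 24; a[2] = 16; a[3] = 14; a[4] = 4; a[5] = 18; a[6] = 22; a[7] = 14; a[8] = 10; a[9] = 24; a[10] = 8; a[11] = 6; a[12] = 14; a[13] = 20; a[14] = 8; a[15] = 2; a[16] = 10; a[17] = 12; a[18] = 22; a[19] = 8; a[20] = 4; a[21] = 12; a[22] = 16; a[23] = 2; a[24] = 18; a[25] = 20; a[26] = 12; a[27] = 6; a[28] = 18; a[29] = 24.
Since (a[28], a[29]) = (a[0], a[1]) = (18, 24) (two consecutive terms determine the rest), the sequence is periodic with period 28.
(7484 - 0) mod 28 = 8, so a[7484] = a[8] = 10.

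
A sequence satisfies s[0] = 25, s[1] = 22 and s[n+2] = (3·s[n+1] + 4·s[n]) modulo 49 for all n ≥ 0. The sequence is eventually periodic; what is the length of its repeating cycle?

We have s[0] = 25; s[1] = 22; s[2] = 19; s[3] = 47; s[4] = 21; s[5] = 6; s[6] = 4; s[7] = 36; s[8] = 26; s[9] = 26; s[10] = 35; s[11] = 13; s[12] = 32; s[13] = 1; s[14] = 33; s[15] = 5; s[16] = 0; s[17] = 20; s[18] = 11; s[19] = 15; s[20] = 40; s[21] = 33; s[22] = 14; s[23] = 27; s[24] = 39; s[25] = 29; s[26] = 47; s[27] = 12; s[28] = 28; s[29] = 34; s[30] = 18; s[31] = 43; s[32] = 5; s[33] = 40; s[34] = 42; s[35] = 41; s[36] = 46; s[37] = 8; s[38] = 12; s[39] = 19; s[40] = 7; s[41] = 48; s[42] = 25; s[43] = 22.
The sequence repeats with period 42.

42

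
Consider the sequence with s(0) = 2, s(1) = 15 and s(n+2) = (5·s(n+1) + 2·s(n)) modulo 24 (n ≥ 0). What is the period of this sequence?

s(0) = 2,  s(1) = 15,  s(2) = 7,  s(3) = 17,  s(4) = 3,  s(5) = 1,  s(6) = 11,  s(7) = 9,  s(8) = 19,  s(9) = 17,  s(10) = 3.
Since (s(9), s(10)) = (s(3), s(4)) = (17, 3) (two consecutive terms determine the rest), the sequence is eventually periodic: after a pre-period of length 3 it cycles with period 6.

6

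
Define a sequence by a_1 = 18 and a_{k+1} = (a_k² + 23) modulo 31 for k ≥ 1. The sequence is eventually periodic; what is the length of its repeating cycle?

Computing terms: a_1 = 18; a_2 = 6; a_3 = 28; a_4 = 1; a_5 = 24; a_6 = 10; a_7 = 30; a_8 = 24.
Since a_8 = a_5 = 24, the sequence is eventually periodic: after a pre-period of length 4 it cycles with period 3.

3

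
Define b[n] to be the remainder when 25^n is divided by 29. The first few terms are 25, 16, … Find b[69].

7

Listing terms: b[1] = 25, b[2] = 16, b[3] = 23, b[4] = 24, b[5] = 20, b[6] = 7, b[7] = 1, b[8] = 25.
Since b[8] = b[1] = 25, the sequence is periodic with period 7.
So b[69] = b[1 + ((69-1) mod 7)] = b[6] = 7.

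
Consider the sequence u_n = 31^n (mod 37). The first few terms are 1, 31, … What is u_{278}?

36

We have u_0 = 1,  u_1 = 31,  u_2 = 36,  u_3 = 6,  u_4 = 1.
Since u_4 = u_0 = 1, the sequence is periodic with period 4.
So u_{278} = u_{0 + ((278-0) mod 4)} = u_2 = 36.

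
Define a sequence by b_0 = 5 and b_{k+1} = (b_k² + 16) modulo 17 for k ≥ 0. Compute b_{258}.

14

b_0 = 5; b_1 = 7; b_2 = 14; b_3 = 8; b_4 = 12; b_5 = 7.
Since b_5 = b_1 = 7, the sequence is eventually periodic: after a pre-period of length 1 it cycles with period 4.
For k ≥ 1, b_k depends only on (k - 1) mod 4. (258 - 1) mod 4 = 1, so b_{258} = b_2 = 14.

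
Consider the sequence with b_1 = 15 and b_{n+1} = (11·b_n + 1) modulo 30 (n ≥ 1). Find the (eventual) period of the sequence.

We have b_1 = 15; b_2 = 16; b_3 = 27; b_4 = 28; b_5 = 9; b_6 = 10; b_7 = 21; b_8 = 22; b_9 = 3; b_{10} = 4; b_{11} = 15.
Since b_{11} = b_1 = 15, the sequence is periodic with period 10.

10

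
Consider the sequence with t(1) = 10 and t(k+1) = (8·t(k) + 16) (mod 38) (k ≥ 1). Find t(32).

Listing terms: t(1) = 10; t(2) = 20; t(3) = 24; t(4) = 18; t(5) = 8; t(6) = 4; t(7) = 10.
The sequence repeats with period 6.
(32 - 1) mod 6 = 1, so t(32) = t(2) = 20.

20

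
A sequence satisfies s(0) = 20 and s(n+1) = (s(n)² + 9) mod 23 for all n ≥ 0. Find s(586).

We have s(0) = 20; s(1) = 18; s(2) = 11; s(3) = 15; s(4) = 4; s(5) = 2; s(6) = 13; s(7) = 17; s(8) = 22; s(9) = 10; s(10) = 17.
Since s(10) = s(7) = 17, the sequence is eventually periodic: after a pre-period of length 7 it cycles with period 3.
For n ≥ 7, s(n) depends only on (n - 7) mod 3. (586 - 7) mod 3 = 0, so s(586) = s(7) = 17.

17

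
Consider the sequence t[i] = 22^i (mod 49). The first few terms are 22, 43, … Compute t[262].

15

We have t[1] = 22,  t[2] = 43,  t[3] = 15,  t[4] = 36,  t[5] = 8,  t[6] = 29,  t[7] = 1,  t[8] = 22.
The sequence repeats with period 7.
So t[262] = t[1 + ((262-1) mod 7)] = t[3] = 15.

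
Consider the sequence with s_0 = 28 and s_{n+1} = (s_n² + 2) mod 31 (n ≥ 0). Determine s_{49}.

s_0 = 28, s_1 = 11, s_2 = 30, s_3 = 3, s_4 = 11.
Since s_4 = s_1 = 11, the sequence is eventually periodic: after a pre-period of length 1 it cycles with period 3.
For n ≥ 1, s_n depends only on (n - 1) mod 3. (49 - 1) mod 3 = 0, so s_{49} = s_1 = 11.

11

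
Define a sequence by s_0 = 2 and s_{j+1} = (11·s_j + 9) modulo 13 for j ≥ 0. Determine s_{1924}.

0

Listing terms: s_0 = 2,  s_1 = 5,  s_2 = 12,  s_3 = 11,  s_4 = 0,  s_5 = 9,  s_6 = 4,  s_7 = 1,  s_8 = 7,  s_9 = 8,  s_{10} = 6,  s_{11} = 10,  s_{12} = 2.
Since s_{12} = s_0 = 2, the sequence is periodic with period 12.
So s_{1924} = s_{0 + ((1924-0) mod 12)} = s_4 = 0.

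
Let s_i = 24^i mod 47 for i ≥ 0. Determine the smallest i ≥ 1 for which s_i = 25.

s_0 = 1; s_1 = 24; s_2 = 12; s_3 = 6; s_4 = 3; s_5 = 25; s_6 = 36; s_7 = 18; s_8 = 9; s_9 = 28; s_{10} = 14; s_{11} = 7; s_{12} = 27; s_{13} = 37; s_{14} = 42; s_{15} = 21; s_{16} = 34; s_{17} = 17; s_{18} = 32; s_{19} = 16; s_{20} = 8; s_{21} = 4; s_{22} = 2; s_{23} = 1.
Since s_{23} = s_0 = 1, the sequence is periodic with period 23.
The value 25 first appears (with i ≥ 1) at s_5.

5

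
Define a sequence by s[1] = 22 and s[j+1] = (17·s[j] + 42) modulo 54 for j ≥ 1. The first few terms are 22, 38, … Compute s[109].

22

Listing terms: s[1] = 22; s[2] = 38; s[3] = 40; s[4] = 20; s[5] = 4; s[6] = 2; s[7] = 22.
The sequence repeats with period 6.
(109 - 1) mod 6 = 0, so s[109] = s[1] = 22.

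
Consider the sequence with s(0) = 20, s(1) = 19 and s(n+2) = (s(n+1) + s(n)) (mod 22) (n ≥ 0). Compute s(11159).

21

Computing terms: s(0) = 20; s(1) = 19; s(2) = 17; s(3) = 14; s(4) = 9; s(5) = 1; s(6) = 10; s(7) = 11; s(8) = 21; s(9) = 10; s(10) = 9; s(11) = 19; s(12) = 6; s(13) = 3; s(14) = 9; s(15) = 12; s(16) = 21; s(17) = 11; s(18) = 10; s(19) = 21; s(20) = 9; s(21) = 8; s(22) = 17; s(23) = 3; s(24) = 20; s(25) = 1; s(26) = 21; s(27) = 0; s(28) = 21; s(29) = 21; s(30) = 20; s(31) = 19.
Since (s(30), s(31)) = (s(0), s(1)) = (20, 19) (two consecutive terms determine the rest), the sequence is periodic with period 30.
(11159 - 0) mod 30 = 29, so s(11159) = s(29) = 21.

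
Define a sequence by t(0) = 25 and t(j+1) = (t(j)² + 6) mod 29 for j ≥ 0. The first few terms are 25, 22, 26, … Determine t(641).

7

We have t(0) = 25; t(1) = 22; t(2) = 26; t(3) = 15; t(4) = 28; t(5) = 7; t(6) = 26.
Since t(6) = t(2) = 26, the sequence is eventually periodic: after a pre-period of length 2 it cycles with period 4.
For j ≥ 2, t(j) depends only on (j - 2) mod 4. (641 - 2) mod 4 = 3, so t(641) = t(5) = 7.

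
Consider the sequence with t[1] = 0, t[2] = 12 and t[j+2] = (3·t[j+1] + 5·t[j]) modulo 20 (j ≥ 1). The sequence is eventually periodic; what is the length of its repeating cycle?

4

t[1] = 0,  t[2] = 12,  t[3] = 16,  t[4] = 8,  t[5] = 4,  t[6] = 12,  t[7] = 16.
Since (t[6], t[7]) = (t[2], t[3]) = (12, 16) (two consecutive terms determine the rest), the sequence is eventually periodic: after a pre-period of length 1 it cycles with period 4.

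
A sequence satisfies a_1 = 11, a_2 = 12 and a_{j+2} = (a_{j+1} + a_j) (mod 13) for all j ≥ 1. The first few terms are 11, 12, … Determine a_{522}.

Listing terms: a_1 = 11, a_2 = 12, a_3 = 10, a_4 = 9, a_5 = 6, a_6 = 2, a_7 = 8, a_8 = 10, a_9 = 5, a_{10} = 2, a_{11} = 7, a_{12} = 9, a_{13} = 3, a_{14} = 12, a_{15} = 2, a_{16} = 1, a_{17} = 3, a_{18} = 4, a_{19} = 7, a_{20} = 11, a_{21} = 5, a_{22} = 3, a_{23} = 8, a_{24} = 11, a_{25} = 6, a_{26} = 4, a_{27} = 10, a_{28} = 1, a_{29} = 11, a_{30} = 12.
Since (a_{29}, a_{30}) = (a_1, a_2) = (11, 12) (two consecutive terms determine the rest), the sequence is periodic with period 28.
So a_{522} = a_{1 + ((522-1) mod 28)} = a_{18} = 4.

4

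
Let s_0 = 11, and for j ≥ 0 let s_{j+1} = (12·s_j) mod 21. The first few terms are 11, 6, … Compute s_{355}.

6

Computing terms: s_0 = 11, s_1 = 6, s_2 = 9, s_3 = 3, s_4 = 15, s_5 = 12, s_6 = 18, s_7 = 6.
Since s_7 = s_1 = 6, the sequence is eventually periodic: after a pre-period of length 1 it cycles with period 6.
For j ≥ 1, s_j depends only on (j - 1) mod 6. (355 - 1) mod 6 = 0, so s_{355} = s_1 = 6.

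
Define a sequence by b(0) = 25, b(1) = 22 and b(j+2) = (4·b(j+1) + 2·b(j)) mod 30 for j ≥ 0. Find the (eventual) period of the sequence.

12

We have b(0) = 25, b(1) = 22, b(2) = 18, b(3) = 26, b(4) = 20, b(5) = 12, b(6) = 28, b(7) = 16, b(8) = 0, b(9) = 2, b(10) = 8, b(11) = 6, b(12) = 10, b(13) = 22, b(14) = 18.
Since (b(13), b(14)) = (b(1), b(2)) = (22, 18) (two consecutive terms determine the rest), the sequence is eventually periodic: after a pre-period of length 1 it cycles with period 12.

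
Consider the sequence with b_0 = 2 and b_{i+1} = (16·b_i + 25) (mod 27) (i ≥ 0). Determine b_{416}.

1

b_0 = 2,  b_1 = 3,  b_2 = 19,  b_3 = 5,  b_4 = 24,  b_5 = 4,  b_6 = 8,  b_7 = 18,  b_8 = 16,  b_9 = 11,  b_{10} = 12,  b_{11} = 1,  b_{12} = 14,  b_{13} = 6,  b_{14} = 13,  b_{15} = 17,  b_{16} = 0,  b_{17} = 25,  b_{18} = 20,  b_{19} = 21,  b_{20} = 10,  b_{21} = 23,  b_{22} = 15,  b_{23} = 22,  b_{24} = 26,  b_{25} = 9,  b_{26} = 7,  b_{27} = 2.
The sequence repeats with period 27.
So b_{416} = b_{0 + ((416-0) mod 27)} = b_{11} = 1.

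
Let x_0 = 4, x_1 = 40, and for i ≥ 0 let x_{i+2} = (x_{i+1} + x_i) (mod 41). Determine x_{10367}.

x_0 = 4,  x_1 = 40,  x_2 = 3,  x_3 = 2,  x_4 = 5,  x_5 = 7,  x_6 = 12,  x_7 = 19,  x_8 = 31,  x_9 = 9,  x_{10} = 40,  x_{11} = 8,  x_{12} = 7,  x_{13} = 15,  x_{14} = 22,  x_{15} = 37,  x_{16} = 18,  x_{17} = 14,  x_{18} = 32,  x_{19} = 5,  x_{20} = 37,  x_{21} = 1,  x_{22} = 38,  x_{23} = 39,  x_{24} = 36,  x_{25} = 34,  x_{26} = 29,  x_{27} = 22,  x_{28} = 10,  x_{29} = 32,  x_{30} = 1,  x_{31} = 33,  x_{32} = 34,  x_{33} = 26,  x_{34} = 19,  x_{35} = 4,  x_{36} = 23,  x_{37} = 27,  x_{38} = 9,  x_{39} = 36,  x_{40} = 4,  x_{41} = 40.
The sequence repeats with period 40.
So x_{10367} = x_{0 + ((10367-0) mod 40)} = x_7 = 19.

19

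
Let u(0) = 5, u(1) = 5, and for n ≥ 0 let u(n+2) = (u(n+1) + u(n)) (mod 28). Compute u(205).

Listing terms: u(0) = 5; u(1) = 5; u(2) = 10; u(3) = 15; u(4) = 25; u(5) = 12; u(6) = 9; u(7) = 21; u(8) = 2; u(9) = 23; u(10) = 25; u(11) = 20; u(12) = 17; u(13) = 9; u(14) = 26; u(15) = 7; u(16) = 5; u(17) = 12; u(18) = 17; u(19) = 1; u(20) = 18; u(21) = 19; u(22) = 9; u(23) = 0; u(24) = 9; u(25) = 9; u(26) = 18; u(27) = 27; u(28) = 17; u(29) = 16; u(30) = 5; u(31) = 21; u(32) = 26; u(33) = 19; u(34) = 17; u(35) = 8; u(36) = 25; u(37) = 5; u(38) = 2; u(39) = 7; u(40) = 9; u(41) = 16; u(42) = 25; u(43) = 13; u(44) = 10; u(45) = 23; u(46) = 5; u(47) = 0; u(48) = 5; u(49) = 5.
The sequence repeats with period 48.
So u(205) = u(0 + ((205-0) mod 48)) = u(13) = 9.

9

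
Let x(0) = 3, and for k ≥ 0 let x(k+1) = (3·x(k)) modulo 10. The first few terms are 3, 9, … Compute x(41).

9

We have x(0) = 3; x(1) = 9; x(2) = 7; x(3) = 1; x(4) = 3.
The sequence repeats with period 4.
(41 - 0) mod 4 = 1, so x(41) = x(1) = 9.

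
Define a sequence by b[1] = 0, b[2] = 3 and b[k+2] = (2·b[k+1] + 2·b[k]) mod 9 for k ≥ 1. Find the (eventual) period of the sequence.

3

b[1] = 0, b[2] = 3, b[3] = 6, b[4] = 0, b[5] = 3.
Since (b[4], b[5]) = (b[1], b[2]) = (0, 3) (two consecutive terms determine the rest), the sequence is periodic with period 3.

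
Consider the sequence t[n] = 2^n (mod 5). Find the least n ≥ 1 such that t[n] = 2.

1

Listing terms: t[0] = 1,  t[1] = 2,  t[2] = 4,  t[3] = 3,  t[4] = 1.
The sequence repeats with period 4.
The value 2 first appears (with n ≥ 1) at t[1].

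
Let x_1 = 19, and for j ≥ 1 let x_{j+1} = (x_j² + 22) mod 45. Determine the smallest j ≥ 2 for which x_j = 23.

2

Computing terms: x_1 = 19; x_2 = 23; x_3 = 11; x_4 = 8; x_5 = 41; x_6 = 38; x_7 = 26; x_8 = 23.
Since x_8 = x_2 = 23, the sequence is eventually periodic: after a pre-period of length 1 it cycles with period 6.
The value 23 first appears (with j ≥ 2) at x_2.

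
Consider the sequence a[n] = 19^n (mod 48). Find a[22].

We have a[0] = 1,  a[1] = 19,  a[2] = 25,  a[3] = 43,  a[4] = 1.
Since a[4] = a[0] = 1, the sequence is periodic with period 4.
(22 - 0) mod 4 = 2, so a[22] = a[2] = 25.

25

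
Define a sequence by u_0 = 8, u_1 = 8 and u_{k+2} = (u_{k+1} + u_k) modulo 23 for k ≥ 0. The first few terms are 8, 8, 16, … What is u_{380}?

16

We have u_0 = 8; u_1 = 8; u_2 = 16; u_3 = 1; u_4 = 17; u_5 = 18; u_6 = 12; u_7 = 7; u_8 = 19; u_9 = 3; u_{10} = 22; u_{11} = 2; u_{12} = 1; u_{13} = 3; u_{14} = 4; u_{15} = 7; u_{16} = 11; u_{17} = 18; u_{18} = 6; u_{19} = 1; u_{20} = 7; u_{21} = 8; u_{22} = 15; u_{23} = 0; u_{24} = 15; u_{25} = 15; u_{26} = 7; u_{27} = 22; u_{28} = 6; u_{29} = 5; u_{30} = 11; u_{31} = 16; u_{32} = 4; u_{33} = 20; u_{34} = 1; u_{35} = 21; u_{36} = 22; u_{37} = 20; u_{38} = 19; u_{39} = 16; u_{40} = 12; u_{41} = 5; u_{42} = 17; u_{43} = 22; u_{44} = 16; u_{45} = 15; u_{46} = 8; u_{47} = 0; u_{48} = 8; u_{49} = 8.
Since (u_{48}, u_{49}) = (u_0, u_1) = (8, 8) (two consecutive terms determine the rest), the sequence is periodic with period 48.
So u_{380} = u_{0 + ((380-0) mod 48)} = u_{44} = 16.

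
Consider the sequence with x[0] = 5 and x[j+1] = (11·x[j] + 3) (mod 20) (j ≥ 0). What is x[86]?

13

x[0] = 5; x[1] = 18; x[2] = 1; x[3] = 14; x[4] = 17; x[5] = 10; x[6] = 13; x[7] = 6; x[8] = 9; x[9] = 2; x[10] = 5.
The sequence repeats with period 10.
So x[86] = x[0 + ((86-0) mod 10)] = x[6] = 13.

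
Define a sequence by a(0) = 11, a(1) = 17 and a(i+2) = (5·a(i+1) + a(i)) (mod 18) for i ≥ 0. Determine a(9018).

15

Computing terms: a(0) = 11,  a(1) = 17,  a(2) = 6,  a(3) = 11,  a(4) = 7,  a(5) = 10,  a(6) = 3,  a(7) = 7,  a(8) = 2,  a(9) = 17,  a(10) = 15,  a(11) = 2,  a(12) = 7,  a(13) = 1,  a(14) = 12,  a(15) = 7,  a(16) = 11,  a(17) = 8,  a(18) = 15,  a(19) = 11,  a(20) = 16,  a(21) = 1,  a(22) = 3,  a(23) = 16,  a(24) = 11,  a(25) = 17.
Since (a(24), a(25)) = (a(0), a(1)) = (11, 17) (two consecutive terms determine the rest), the sequence is periodic with period 24.
So a(9018) = a(0 + ((9018-0) mod 24)) = a(18) = 15.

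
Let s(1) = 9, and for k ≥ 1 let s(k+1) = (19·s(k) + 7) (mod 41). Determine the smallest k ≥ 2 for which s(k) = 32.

33

Listing terms: s(1) = 9, s(2) = 14, s(3) = 27, s(4) = 28, s(5) = 6, s(6) = 39, s(7) = 10, s(8) = 33, s(9) = 19, s(10) = 40, s(11) = 29, s(12) = 25, s(13) = 31, s(14) = 22, s(15) = 15, s(16) = 5, s(17) = 20, s(18) = 18, s(19) = 21, s(20) = 37, s(21) = 13, s(22) = 8, s(23) = 36, s(24) = 35, s(25) = 16, s(26) = 24, s(27) = 12, s(28) = 30, s(29) = 3, s(30) = 23, s(31) = 34, s(32) = 38, s(33) = 32, s(34) = 0, s(35) = 7, s(36) = 17, s(37) = 2, s(38) = 4, s(39) = 1, s(40) = 26, s(41) = 9.
The sequence repeats with period 40.
The value 32 first appears (with k ≥ 2) at s(33).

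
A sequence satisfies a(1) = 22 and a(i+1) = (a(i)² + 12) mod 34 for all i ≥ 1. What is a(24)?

We have a(1) = 22,  a(2) = 20,  a(3) = 4,  a(4) = 28,  a(5) = 14,  a(6) = 4.
Since a(6) = a(3) = 4, the sequence is eventually periodic: after a pre-period of length 2 it cycles with period 3.
For i ≥ 3, a(i) depends only on (i - 3) mod 3. (24 - 3) mod 3 = 0, so a(24) = a(3) = 4.

4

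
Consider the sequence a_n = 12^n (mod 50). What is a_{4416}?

Computing terms: a_0 = 1,  a_1 = 12,  a_2 = 44,  a_3 = 28,  a_4 = 36,  a_5 = 32,  a_6 = 34,  a_7 = 8,  a_8 = 46,  a_9 = 2,  a_{10} = 24,  a_{11} = 38,  a_{12} = 6,  a_{13} = 22,  a_{14} = 14,  a_{15} = 18,  a_{16} = 16,  a_{17} = 42,  a_{18} = 4,  a_{19} = 48,  a_{20} = 26,  a_{21} = 12.
Since a_{21} = a_1 = 12, the sequence is eventually periodic: after a pre-period of length 1 it cycles with period 20.
For n ≥ 1, a_n depends only on (n - 1) mod 20. (4416 - 1) mod 20 = 15, so a_{4416} = a_{16} = 16.

16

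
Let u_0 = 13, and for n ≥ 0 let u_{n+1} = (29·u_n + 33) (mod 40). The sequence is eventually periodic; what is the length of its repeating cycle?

8

Computing terms: u_0 = 13,  u_1 = 10,  u_2 = 3,  u_3 = 0,  u_4 = 33,  u_5 = 30,  u_6 = 23,  u_7 = 20,  u_8 = 13.
Since u_8 = u_0 = 13, the sequence is periodic with period 8.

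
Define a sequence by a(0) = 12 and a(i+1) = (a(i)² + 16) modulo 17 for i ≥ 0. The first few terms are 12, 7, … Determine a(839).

8

a(0) = 12,  a(1) = 7,  a(2) = 14,  a(3) = 8,  a(4) = 12.
The sequence repeats with period 4.
(839 - 0) mod 4 = 3, so a(839) = a(3) = 8.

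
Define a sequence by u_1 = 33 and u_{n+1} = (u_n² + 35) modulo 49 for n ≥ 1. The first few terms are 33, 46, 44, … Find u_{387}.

44

Computing terms: u_1 = 33, u_2 = 46, u_3 = 44, u_4 = 11, u_5 = 9, u_6 = 18, u_7 = 16, u_8 = 46.
Since u_8 = u_2 = 46, the sequence is eventually periodic: after a pre-period of length 1 it cycles with period 6.
For n ≥ 2, u_n depends only on (n - 2) mod 6. (387 - 2) mod 6 = 1, so u_{387} = u_3 = 44.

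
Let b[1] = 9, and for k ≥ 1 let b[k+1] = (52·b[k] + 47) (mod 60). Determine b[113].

We have b[1] = 9, b[2] = 35, b[3] = 7, b[4] = 51, b[5] = 59, b[6] = 55, b[7] = 27, b[8] = 11, b[9] = 19, b[10] = 15, b[11] = 47, b[12] = 31, b[13] = 39, b[14] = 35.
Since b[14] = b[2] = 35, the sequence is eventually periodic: after a pre-period of length 1 it cycles with period 12.
For k ≥ 2, b[k] depends only on (k - 2) mod 12. (113 - 2) mod 12 = 3, so b[113] = b[5] = 59.

59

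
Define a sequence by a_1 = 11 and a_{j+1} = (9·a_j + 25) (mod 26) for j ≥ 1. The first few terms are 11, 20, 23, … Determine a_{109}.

11

a_1 = 11, a_2 = 20, a_3 = 23, a_4 = 24, a_5 = 7, a_6 = 10, a_7 = 11.
The sequence repeats with period 6.
(109 - 1) mod 6 = 0, so a_{109} = a_1 = 11.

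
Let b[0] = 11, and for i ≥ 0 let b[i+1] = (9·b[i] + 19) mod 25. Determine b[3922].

6

We have b[0] = 11; b[1] = 18; b[2] = 6; b[3] = 23; b[4] = 1; b[5] = 3; b[6] = 21; b[7] = 8; b[8] = 16; b[9] = 13; b[10] = 11.
The sequence repeats with period 10.
(3922 - 0) mod 10 = 2, so b[3922] = b[2] = 6.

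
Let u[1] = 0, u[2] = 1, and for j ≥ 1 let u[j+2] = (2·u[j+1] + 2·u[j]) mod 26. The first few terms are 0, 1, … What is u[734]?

Computing terms: u[1] = 0; u[2] = 1; u[3] = 2; u[4] = 6; u[5] = 16; u[6] = 18; u[7] = 16; u[8] = 16; u[9] = 12; u[10] = 4; u[11] = 6; u[12] = 20; u[13] = 0; u[14] = 14; u[15] = 2; u[16] = 6.
Since (u[15], u[16]) = (u[3], u[4]) = (2, 6) (two consecutive terms determine the rest), the sequence is eventually periodic: after a pre-period of length 2 it cycles with period 12.
For j ≥ 3, u[j] depends only on (j - 3) mod 12. (734 - 3) mod 12 = 11, so u[734] = u[14] = 14.

14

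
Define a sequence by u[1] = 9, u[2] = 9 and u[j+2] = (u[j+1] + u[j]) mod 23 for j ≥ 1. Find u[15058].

11

Listing terms: u[1] = 9; u[2] = 9; u[3] = 18; u[4] = 4; u[5] = 22; u[6] = 3; u[7] = 2; u[8] = 5; u[9] = 7; u[10] = 12; u[11] = 19; u[12] = 8; u[13] = 4; u[14] = 12; u[15] = 16; u[16] = 5; u[17] = 21; u[18] = 3; u[19] = 1; u[20] = 4; u[21] = 5; u[22] = 9; u[23] = 14; u[24] = 0; u[25] = 14; u[26] = 14; u[27] = 5; u[28] = 19; u[29] = 1; u[30] = 20; u[31] = 21; u[32] = 18; u[33] = 16; u[34] = 11; u[35] = 4; u[36] = 15; u[37] = 19; u[38] = 11; u[39] = 7; u[40] = 18; u[41] = 2; u[42] = 20; u[43] = 22; u[44] = 19; u[45] = 18; u[46] = 14; u[47] = 9; u[48] = 0; u[49] = 9; u[50] = 9.
Since (u[49], u[50]) = (u[1], u[2]) = (9, 9) (two consecutive terms determine the rest), the sequence is periodic with period 48.
So u[15058] = u[1 + ((15058-1) mod 48)] = u[34] = 11.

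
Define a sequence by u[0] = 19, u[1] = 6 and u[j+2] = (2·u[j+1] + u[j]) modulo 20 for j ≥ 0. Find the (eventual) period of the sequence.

u[0] = 19,  u[1] = 6,  u[2] = 11,  u[3] = 8,  u[4] = 7,  u[5] = 2,  u[6] = 11,  u[7] = 4,  u[8] = 19,  u[9] = 2,  u[10] = 3,  u[11] = 8,  u[12] = 19,  u[13] = 6.
Since (u[12], u[13]) = (u[0], u[1]) = (19, 6) (two consecutive terms determine the rest), the sequence is periodic with period 12.

12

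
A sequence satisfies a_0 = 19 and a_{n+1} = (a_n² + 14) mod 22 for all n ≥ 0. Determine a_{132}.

Computing terms: a_0 = 19, a_1 = 1, a_2 = 15, a_3 = 19.
Since a_3 = a_0 = 19, the sequence is periodic with period 3.
So a_{132} = a_{0 + ((132-0) mod 3)} = a_0 = 19.

19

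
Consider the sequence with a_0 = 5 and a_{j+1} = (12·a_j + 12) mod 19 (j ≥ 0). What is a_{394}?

Computing terms: a_0 = 5,  a_1 = 15,  a_2 = 2,  a_3 = 17,  a_4 = 7,  a_5 = 1,  a_6 = 5.
Since a_6 = a_0 = 5, the sequence is periodic with period 6.
So a_{394} = a_{0 + ((394-0) mod 6)} = a_4 = 7.

7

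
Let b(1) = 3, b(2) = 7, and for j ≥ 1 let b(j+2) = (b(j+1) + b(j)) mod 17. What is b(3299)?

7

We have b(1) = 3,  b(2) = 7,  b(3) = 10,  b(4) = 0,  b(5) = 10,  b(6) = 10,  b(7) = 3,  b(8) = 13,  b(9) = 16,  b(10) = 12,  b(11) = 11,  b(12) = 6,  b(13) = 0,  b(14) = 6,  b(15) = 6,  b(16) = 12,  b(17) = 1,  b(18) = 13,  b(19) = 14,  b(20) = 10,  b(21) = 7,  b(22) = 0,  b(23) = 7,  b(24) = 7,  b(25) = 14,  b(26) = 4,  b(27) = 1,  b(28) = 5,  b(29) = 6,  b(30) = 11,  b(31) = 0,  b(32) = 11,  b(33) = 11,  b(34) = 5,  b(35) = 16,  b(36) = 4,  b(37) = 3,  b(38) = 7.
The sequence repeats with period 36.
(3299 - 1) mod 36 = 22, so b(3299) = b(23) = 7.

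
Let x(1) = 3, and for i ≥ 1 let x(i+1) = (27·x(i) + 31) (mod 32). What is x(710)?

Computing terms: x(1) = 3; x(2) = 16; x(3) = 15; x(4) = 20; x(5) = 27; x(6) = 24; x(7) = 7; x(8) = 28; x(9) = 19; x(10) = 0; x(11) = 31; x(12) = 4; x(13) = 11; x(14) = 8; x(15) = 23; x(16) = 12; x(17) = 3.
Since x(17) = x(1) = 3, the sequence is periodic with period 16.
So x(710) = x(1 + ((710-1) mod 16)) = x(6) = 24.

24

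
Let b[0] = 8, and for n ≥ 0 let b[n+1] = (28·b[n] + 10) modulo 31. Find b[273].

Computing terms: b[0] = 8; b[1] = 17; b[2] = 21; b[3] = 9; b[4] = 14; b[5] = 30; b[6] = 13; b[7] = 2; b[8] = 4; b[9] = 29; b[10] = 16; b[11] = 24; b[12] = 0; b[13] = 10; b[14] = 11; b[15] = 8.
The sequence repeats with period 15.
(273 - 0) mod 15 = 3, so b[273] = b[3] = 9.

9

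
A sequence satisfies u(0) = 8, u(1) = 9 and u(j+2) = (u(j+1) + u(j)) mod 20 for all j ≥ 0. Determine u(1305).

Computing terms: u(0) = 8, u(1) = 9, u(2) = 17, u(3) = 6, u(4) = 3, u(5) = 9, u(6) = 12, u(7) = 1, u(8) = 13, u(9) = 14, u(10) = 7, u(11) = 1, u(12) = 8, u(13) = 9.
The sequence repeats with period 12.
(1305 - 0) mod 12 = 9, so u(1305) = u(9) = 14.

14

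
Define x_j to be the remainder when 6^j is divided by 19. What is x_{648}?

Listing terms: x_1 = 6, x_2 = 17, x_3 = 7, x_4 = 4, x_5 = 5, x_6 = 11, x_7 = 9, x_8 = 16, x_9 = 1, x_{10} = 6.
The sequence repeats with period 9.
(648 - 1) mod 9 = 8, so x_{648} = x_9 = 1.

1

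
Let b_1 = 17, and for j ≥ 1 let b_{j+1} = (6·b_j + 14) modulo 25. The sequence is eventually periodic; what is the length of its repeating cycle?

Listing terms: b_1 = 17, b_2 = 16, b_3 = 10, b_4 = 24, b_5 = 8, b_6 = 12, b_7 = 11, b_8 = 5, b_9 = 19, b_{10} = 3, b_{11} = 7, b_{12} = 6, b_{13} = 0, b_{14} = 14, b_{15} = 23, b_{16} = 2, b_{17} = 1, b_{18} = 20, b_{19} = 9, b_{20} = 18, b_{21} = 22, b_{22} = 21, b_{23} = 15, b_{24} = 4, b_{25} = 13, b_{26} = 17.
Since b_{26} = b_1 = 17, the sequence is periodic with period 25.

25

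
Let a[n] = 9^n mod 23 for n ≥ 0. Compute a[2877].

Listing terms: a[0] = 1; a[1] = 9; a[2] = 12; a[3] = 16; a[4] = 6; a[5] = 8; a[6] = 3; a[7] = 4; a[8] = 13; a[9] = 2; a[10] = 18; a[11] = 1.
Since a[11] = a[0] = 1, the sequence is periodic with period 11.
(2877 - 0) mod 11 = 6, so a[2877] = a[6] = 3.

3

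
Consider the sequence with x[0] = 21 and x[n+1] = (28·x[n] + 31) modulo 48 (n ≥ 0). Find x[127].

x[0] = 21, x[1] = 43, x[2] = 35, x[3] = 3, x[4] = 19, x[5] = 35.
Since x[5] = x[2] = 35, the sequence is eventually periodic: after a pre-period of length 2 it cycles with period 3.
For n ≥ 2, x[n] depends only on (n - 2) mod 3. (127 - 2) mod 3 = 2, so x[127] = x[4] = 19.

19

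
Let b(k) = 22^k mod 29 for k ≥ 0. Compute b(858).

We have b(0) = 1; b(1) = 22; b(2) = 20; b(3) = 5; b(4) = 23; b(5) = 13; b(6) = 25; b(7) = 28; b(8) = 7; b(9) = 9; b(10) = 24; b(11) = 6; b(12) = 16; b(13) = 4; b(14) = 1.
The sequence repeats with period 14.
(858 - 0) mod 14 = 4, so b(858) = b(4) = 23.

23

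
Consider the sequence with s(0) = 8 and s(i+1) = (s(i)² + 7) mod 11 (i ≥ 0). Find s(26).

10

s(0) = 8, s(1) = 5, s(2) = 10, s(3) = 8.
The sequence repeats with period 3.
So s(26) = s(0 + ((26-0) mod 3)) = s(2) = 10.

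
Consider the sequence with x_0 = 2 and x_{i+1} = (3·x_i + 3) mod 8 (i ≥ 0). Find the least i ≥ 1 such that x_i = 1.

x_0 = 2, x_1 = 1, x_2 = 6, x_3 = 5, x_4 = 2.
Since x_4 = x_0 = 2, the sequence is periodic with period 4.
The value 1 first appears (with i ≥ 1) at x_1.

1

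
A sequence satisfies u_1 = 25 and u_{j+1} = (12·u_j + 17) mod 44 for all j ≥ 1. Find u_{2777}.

Computing terms: u_1 = 25,  u_2 = 9,  u_3 = 37,  u_4 = 21,  u_5 = 5,  u_6 = 33,  u_7 = 17,  u_8 = 1,  u_9 = 29,  u_{10} = 13,  u_{11} = 41,  u_{12} = 25.
The sequence repeats with period 11.
(2777 - 1) mod 11 = 4, so u_{2777} = u_5 = 5.

5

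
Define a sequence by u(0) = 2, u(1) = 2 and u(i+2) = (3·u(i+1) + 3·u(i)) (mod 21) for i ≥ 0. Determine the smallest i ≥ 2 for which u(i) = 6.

Listing terms: u(0) = 2, u(1) = 2, u(2) = 12, u(3) = 0, u(4) = 15, u(5) = 3, u(6) = 12, u(7) = 3, u(8) = 3, u(9) = 18, u(10) = 0, u(11) = 12, u(12) = 15, u(13) = 18, u(14) = 15, u(15) = 15, u(16) = 6, u(17) = 0, u(18) = 18, u(19) = 12, u(20) = 6, u(21) = 12, u(22) = 12, u(23) = 9, u(24) = 0, u(25) = 6, u(26) = 18, u(27) = 9, u(28) = 18, u(29) = 18, u(30) = 3, u(31) = 0, u(32) = 9, u(33) = 6, u(34) = 3, u(35) = 6, u(36) = 6, u(37) = 15, u(38) = 0, u(39) = 3, u(40) = 9, u(41) = 15, u(42) = 9, u(43) = 9, u(44) = 12, u(45) = 0.
Since (u(44), u(45)) = (u(2), u(3)) = (12, 0) (two consecutive terms determine the rest), the sequence is eventually periodic: after a pre-period of length 2 it cycles with period 42.
The value 6 first appears (with i ≥ 2) at u(16).

16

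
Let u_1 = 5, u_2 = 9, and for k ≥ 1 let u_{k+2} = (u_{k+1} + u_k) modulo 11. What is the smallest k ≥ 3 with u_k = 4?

5

Computing terms: u_1 = 5, u_2 = 9, u_3 = 3, u_4 = 1, u_5 = 4, u_6 = 5, u_7 = 9.
Since (u_6, u_7) = (u_1, u_2) = (5, 9) (two consecutive terms determine the rest), the sequence is periodic with period 5.
The value 4 first appears (with k ≥ 3) at u_5.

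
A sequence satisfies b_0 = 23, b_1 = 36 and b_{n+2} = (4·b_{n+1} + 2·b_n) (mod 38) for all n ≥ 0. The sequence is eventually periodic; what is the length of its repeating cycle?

9

Computing terms: b_0 = 23, b_1 = 36, b_2 = 0, b_3 = 34, b_4 = 22, b_5 = 4, b_6 = 22, b_7 = 20, b_8 = 10, b_9 = 4, b_{10} = 36, b_{11} = 0.
Since (b_{10}, b_{11}) = (b_1, b_2) = (36, 0) (two consecutive terms determine the rest), the sequence is eventually periodic: after a pre-period of length 1 it cycles with period 9.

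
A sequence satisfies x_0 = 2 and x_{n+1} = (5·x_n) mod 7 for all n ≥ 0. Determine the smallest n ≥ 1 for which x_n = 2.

6

We have x_0 = 2, x_1 = 3, x_2 = 1, x_3 = 5, x_4 = 4, x_5 = 6, x_6 = 2.
Since x_6 = x_0 = 2, the sequence is periodic with period 6.
The value 2 next appears (with n ≥ 1) at x_6.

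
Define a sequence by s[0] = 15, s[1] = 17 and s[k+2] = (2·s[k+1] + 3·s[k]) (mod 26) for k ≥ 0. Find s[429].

We have s[0] = 15, s[1] = 17, s[2] = 1, s[3] = 1, s[4] = 5, s[5] = 13, s[6] = 15, s[7] = 17.
The sequence repeats with period 6.
So s[429] = s[0 + ((429-0) mod 6)] = s[3] = 1.

1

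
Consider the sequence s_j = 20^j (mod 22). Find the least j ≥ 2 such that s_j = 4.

s_1 = 20, s_2 = 4, s_3 = 14, s_4 = 16, s_5 = 12, s_6 = 20.
Since s_6 = s_1 = 20, the sequence is periodic with period 5.
The value 4 first appears (with j ≥ 2) at s_2.

2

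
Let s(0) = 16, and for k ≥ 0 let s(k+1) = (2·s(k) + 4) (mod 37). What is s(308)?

Computing terms: s(0) = 16,  s(1) = 36,  s(2) = 2,  s(3) = 8,  s(4) = 20,  s(5) = 7,  s(6) = 18,  s(7) = 3,  s(8) = 10,  s(9) = 24,  s(10) = 15,  s(11) = 34,  s(12) = 35,  s(13) = 0,  s(14) = 4,  s(15) = 12,  s(16) = 28,  s(17) = 23,  s(18) = 13,  s(19) = 30,  s(20) = 27,  s(21) = 21,  s(22) = 9,  s(23) = 22,  s(24) = 11,  s(25) = 26,  s(26) = 19,  s(27) = 5,  s(28) = 14,  s(29) = 32,  s(30) = 31,  s(31) = 29,  s(32) = 25,  s(33) = 17,  s(34) = 1,  s(35) = 6,  s(36) = 16.
Since s(36) = s(0) = 16, the sequence is periodic with period 36.
So s(308) = s(0 + ((308-0) mod 36)) = s(20) = 27.

27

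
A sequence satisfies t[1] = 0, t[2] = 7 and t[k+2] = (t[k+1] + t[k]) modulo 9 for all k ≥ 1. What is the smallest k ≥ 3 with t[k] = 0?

13

We have t[1] = 0, t[2] = 7, t[3] = 7, t[4] = 5, t[5] = 3, t[6] = 8, t[7] = 2, t[8] = 1, t[9] = 3, t[10] = 4, t[11] = 7, t[12] = 2, t[13] = 0, t[14] = 2, t[15] = 2, t[16] = 4, t[17] = 6, t[18] = 1, t[19] = 7, t[20] = 8, t[21] = 6, t[22] = 5, t[23] = 2, t[24] = 7, t[25] = 0, t[26] = 7.
Since (t[25], t[26]) = (t[1], t[2]) = (0, 7) (two consecutive terms determine the rest), the sequence is periodic with period 24.
The value 0 first appears (with k ≥ 3) at t[13].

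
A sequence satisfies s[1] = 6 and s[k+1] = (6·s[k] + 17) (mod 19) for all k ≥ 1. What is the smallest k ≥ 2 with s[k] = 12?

3

We have s[1] = 6, s[2] = 15, s[3] = 12, s[4] = 13, s[5] = 0, s[6] = 17, s[7] = 5, s[8] = 9, s[9] = 14, s[10] = 6.
The sequence repeats with period 9.
The value 12 first appears (with k ≥ 2) at s[3].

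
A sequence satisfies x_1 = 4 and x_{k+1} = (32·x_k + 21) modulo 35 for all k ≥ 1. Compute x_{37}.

x_1 = 4; x_2 = 9; x_3 = 29; x_4 = 4.
Since x_4 = x_1 = 4, the sequence is periodic with period 3.
(37 - 1) mod 3 = 0, so x_{37} = x_1 = 4.

4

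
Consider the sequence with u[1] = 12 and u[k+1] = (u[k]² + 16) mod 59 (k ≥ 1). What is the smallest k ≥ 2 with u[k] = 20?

5

u[1] = 12; u[2] = 42; u[3] = 10; u[4] = 57; u[5] = 20; u[6] = 3; u[7] = 25; u[8] = 51; u[9] = 21; u[10] = 44; u[11] = 5; u[12] = 41; u[13] = 45; u[14] = 35; u[15] = 2; u[16] = 20.
Since u[16] = u[5] = 20, the sequence is eventually periodic: after a pre-period of length 4 it cycles with period 11.
The value 20 first appears (with k ≥ 2) at u[5].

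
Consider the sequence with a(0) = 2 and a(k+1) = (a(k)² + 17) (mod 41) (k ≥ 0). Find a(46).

a(0) = 2, a(1) = 21, a(2) = 7, a(3) = 25, a(4) = 27, a(5) = 8, a(6) = 40, a(7) = 18, a(8) = 13, a(9) = 22, a(10) = 9, a(11) = 16, a(12) = 27.
Since a(12) = a(4) = 27, the sequence is eventually periodic: after a pre-period of length 4 it cycles with period 8.
For k ≥ 4, a(k) depends only on (k - 4) mod 8. (46 - 4) mod 8 = 2, so a(46) = a(6) = 40.

40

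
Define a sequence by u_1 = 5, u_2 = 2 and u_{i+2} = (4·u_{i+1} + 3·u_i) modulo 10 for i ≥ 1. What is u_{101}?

1

u_1 = 5; u_2 = 2; u_3 = 3; u_4 = 8; u_5 = 1; u_6 = 8; u_7 = 5; u_8 = 4; u_9 = 1; u_{10} = 6; u_{11} = 7; u_{12} = 6; u_{13} = 5; u_{14} = 8; u_{15} = 7; u_{16} = 2; u_{17} = 9; u_{18} = 2; u_{19} = 5; u_{20} = 6; u_{21} = 9; u_{22} = 4; u_{23} = 3; u_{24} = 4; u_{25} = 5; u_{26} = 2.
Since (u_{25}, u_{26}) = (u_1, u_2) = (5, 2) (two consecutive terms determine the rest), the sequence is periodic with period 24.
(101 - 1) mod 24 = 4, so u_{101} = u_5 = 1.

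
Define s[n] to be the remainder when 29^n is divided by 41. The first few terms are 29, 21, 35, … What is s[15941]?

Computing terms: s[1] = 29,  s[2] = 21,  s[3] = 35,  s[4] = 31,  s[5] = 38,  s[6] = 36,  s[7] = 19,  s[8] = 18,  s[9] = 30,  s[10] = 9,  s[11] = 15,  s[12] = 25,  s[13] = 28,  s[14] = 33,  s[15] = 14,  s[16] = 37,  s[17] = 7,  s[18] = 39,  s[19] = 24,  s[20] = 40,  s[21] = 12,  s[22] = 20,  s[23] = 6,  s[24] = 10,  s[25] = 3,  s[26] = 5,  s[27] = 22,  s[28] = 23,  s[29] = 11,  s[30] = 32,  s[31] = 26,  s[32] = 16,  s[33] = 13,  s[34] = 8,  s[35] = 27,  s[36] = 4,  s[37] = 34,  s[38] = 2,  s[39] = 17,  s[40] = 1,  s[41] = 29.
The sequence repeats with period 40.
So s[15941] = s[1 + ((15941-1) mod 40)] = s[21] = 12.

12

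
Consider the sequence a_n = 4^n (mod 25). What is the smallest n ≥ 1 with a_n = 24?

Computing terms: a_0 = 1, a_1 = 4, a_2 = 16, a_3 = 14, a_4 = 6, a_5 = 24, a_6 = 21, a_7 = 9, a_8 = 11, a_9 = 19, a_{10} = 1.
Since a_{10} = a_0 = 1, the sequence is periodic with period 10.
The value 24 first appears (with n ≥ 1) at a_5.

5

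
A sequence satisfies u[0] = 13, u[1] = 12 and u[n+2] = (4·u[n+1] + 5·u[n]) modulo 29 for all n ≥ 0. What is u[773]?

19

We have u[0] = 13; u[1] = 12; u[2] = 26; u[3] = 19; u[4] = 3; u[5] = 20; u[6] = 8; u[7] = 16; u[8] = 17; u[9] = 3; u[10] = 10; u[11] = 26; u[12] = 9; u[13] = 21; u[14] = 13; u[15] = 12.
Since (u[14], u[15]) = (u[0], u[1]) = (13, 12) (two consecutive terms determine the rest), the sequence is periodic with period 14.
So u[773] = u[0 + ((773-0) mod 14)] = u[3] = 19.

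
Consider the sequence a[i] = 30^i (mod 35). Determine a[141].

Computing terms: a[0] = 1; a[1] = 30; a[2] = 25; a[3] = 15; a[4] = 30.
Since a[4] = a[1] = 30, the sequence is eventually periodic: after a pre-period of length 1 it cycles with period 3.
For i ≥ 1, a[i] depends only on (i - 1) mod 3. (141 - 1) mod 3 = 2, so a[141] = a[3] = 15.

15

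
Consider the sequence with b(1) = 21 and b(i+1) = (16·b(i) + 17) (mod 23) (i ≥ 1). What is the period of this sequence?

11

Listing terms: b(1) = 21; b(2) = 8; b(3) = 7; b(4) = 14; b(5) = 11; b(6) = 9; b(7) = 0; b(8) = 17; b(9) = 13; b(10) = 18; b(11) = 6; b(12) = 21.
The sequence repeats with period 11.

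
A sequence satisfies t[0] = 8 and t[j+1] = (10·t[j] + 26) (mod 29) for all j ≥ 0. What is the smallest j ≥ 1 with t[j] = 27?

10

t[0] = 8; t[1] = 19; t[2] = 13; t[3] = 11; t[4] = 20; t[5] = 23; t[6] = 24; t[7] = 5; t[8] = 18; t[9] = 3; t[10] = 27; t[11] = 6; t[12] = 28; t[13] = 16; t[14] = 12; t[15] = 1; t[16] = 7; t[17] = 9; t[18] = 0; t[19] = 26; t[20] = 25; t[21] = 15; t[22] = 2; t[23] = 17; t[24] = 22; t[25] = 14; t[26] = 21; t[27] = 4; t[28] = 8.
Since t[28] = t[0] = 8, the sequence is periodic with period 28.
The value 27 first appears (with j ≥ 1) at t[10].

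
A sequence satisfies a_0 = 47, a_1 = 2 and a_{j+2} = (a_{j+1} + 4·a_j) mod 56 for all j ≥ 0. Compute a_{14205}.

14

Listing terms: a_0 = 47,  a_1 = 2,  a_2 = 22,  a_3 = 30,  a_4 = 6,  a_5 = 14,  a_6 = 38,  a_7 = 38,  a_8 = 22,  a_9 = 6,  a_{10} = 38,  a_{11} = 6,  a_{12} = 46,  a_{13} = 14,  a_{14} = 30,  a_{15} = 30,  a_{16} = 38,  a_{17} = 46,  a_{18} = 30,  a_{19} = 46,  a_{20} = 54,  a_{21} = 14,  a_{22} = 6,  a_{23} = 6,  a_{24} = 30,  a_{25} = 54,  a_{26} = 6,  a_{27} = 54,  a_{28} = 22,  a_{29} = 14,  a_{30} = 46,  a_{31} = 46,  a_{32} = 6,  a_{33} = 22,  a_{34} = 46,  a_{35} = 22,  a_{36} = 38,  a_{37} = 14,  a_{38} = 54,  a_{39} = 54,  a_{40} = 46,  a_{41} = 38,  a_{42} = 54,  a_{43} = 38,  a_{44} = 30,  a_{45} = 14,  a_{46} = 22,  a_{47} = 22,  a_{48} = 54,  a_{49} = 30,  a_{50} = 22,  a_{51} = 30.
Since (a_{50}, a_{51}) = (a_2, a_3) = (22, 30) (two consecutive terms determine the rest), the sequence is eventually periodic: after a pre-period of length 2 it cycles with period 48.
For j ≥ 2, a_j depends only on (j - 2) mod 48. (14205 - 2) mod 48 = 43, so a_{14205} = a_{45} = 14.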